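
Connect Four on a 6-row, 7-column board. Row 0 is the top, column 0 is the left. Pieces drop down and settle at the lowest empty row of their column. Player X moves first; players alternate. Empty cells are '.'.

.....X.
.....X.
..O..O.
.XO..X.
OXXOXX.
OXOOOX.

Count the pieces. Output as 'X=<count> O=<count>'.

X=10 O=9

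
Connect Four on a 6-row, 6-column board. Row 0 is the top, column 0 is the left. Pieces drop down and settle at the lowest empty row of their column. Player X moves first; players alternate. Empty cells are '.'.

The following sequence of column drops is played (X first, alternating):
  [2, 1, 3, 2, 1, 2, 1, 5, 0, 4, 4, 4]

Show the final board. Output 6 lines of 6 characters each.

Answer: ......
......
......
.XO.O.
.XO.X.
XOXXOO

Derivation:
Move 1: X drops in col 2, lands at row 5
Move 2: O drops in col 1, lands at row 5
Move 3: X drops in col 3, lands at row 5
Move 4: O drops in col 2, lands at row 4
Move 5: X drops in col 1, lands at row 4
Move 6: O drops in col 2, lands at row 3
Move 7: X drops in col 1, lands at row 3
Move 8: O drops in col 5, lands at row 5
Move 9: X drops in col 0, lands at row 5
Move 10: O drops in col 4, lands at row 5
Move 11: X drops in col 4, lands at row 4
Move 12: O drops in col 4, lands at row 3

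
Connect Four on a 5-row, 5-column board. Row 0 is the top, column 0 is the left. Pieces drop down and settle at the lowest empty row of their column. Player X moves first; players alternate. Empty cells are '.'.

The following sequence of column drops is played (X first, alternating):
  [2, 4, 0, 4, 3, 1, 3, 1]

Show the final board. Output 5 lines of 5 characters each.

Move 1: X drops in col 2, lands at row 4
Move 2: O drops in col 4, lands at row 4
Move 3: X drops in col 0, lands at row 4
Move 4: O drops in col 4, lands at row 3
Move 5: X drops in col 3, lands at row 4
Move 6: O drops in col 1, lands at row 4
Move 7: X drops in col 3, lands at row 3
Move 8: O drops in col 1, lands at row 3

Answer: .....
.....
.....
.O.XO
XOXXO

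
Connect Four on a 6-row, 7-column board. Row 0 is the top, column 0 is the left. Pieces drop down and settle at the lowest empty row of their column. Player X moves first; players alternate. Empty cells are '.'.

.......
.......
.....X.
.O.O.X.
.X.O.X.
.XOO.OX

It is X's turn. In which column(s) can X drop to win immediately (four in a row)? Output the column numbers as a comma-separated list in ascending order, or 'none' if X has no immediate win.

col 0: drop X → no win
col 1: drop X → no win
col 2: drop X → no win
col 3: drop X → no win
col 4: drop X → no win
col 5: drop X → WIN!
col 6: drop X → no win

Answer: 5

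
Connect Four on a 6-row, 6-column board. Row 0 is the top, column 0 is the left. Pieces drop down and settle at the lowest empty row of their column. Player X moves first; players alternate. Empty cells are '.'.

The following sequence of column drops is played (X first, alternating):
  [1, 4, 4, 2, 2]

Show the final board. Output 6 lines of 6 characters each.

Move 1: X drops in col 1, lands at row 5
Move 2: O drops in col 4, lands at row 5
Move 3: X drops in col 4, lands at row 4
Move 4: O drops in col 2, lands at row 5
Move 5: X drops in col 2, lands at row 4

Answer: ......
......
......
......
..X.X.
.XO.O.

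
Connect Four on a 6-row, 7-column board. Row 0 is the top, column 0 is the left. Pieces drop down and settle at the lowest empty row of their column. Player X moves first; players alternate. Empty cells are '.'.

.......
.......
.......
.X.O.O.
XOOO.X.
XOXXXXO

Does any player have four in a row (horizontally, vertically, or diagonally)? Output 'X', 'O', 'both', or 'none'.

X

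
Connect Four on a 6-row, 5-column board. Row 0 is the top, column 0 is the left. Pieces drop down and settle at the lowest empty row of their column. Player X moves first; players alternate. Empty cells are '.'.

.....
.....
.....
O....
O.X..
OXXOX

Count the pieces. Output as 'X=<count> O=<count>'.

X=4 O=4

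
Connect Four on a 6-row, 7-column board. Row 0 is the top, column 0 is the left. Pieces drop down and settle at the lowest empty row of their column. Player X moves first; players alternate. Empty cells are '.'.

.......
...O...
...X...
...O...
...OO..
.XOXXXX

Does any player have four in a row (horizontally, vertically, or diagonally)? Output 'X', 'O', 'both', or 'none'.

X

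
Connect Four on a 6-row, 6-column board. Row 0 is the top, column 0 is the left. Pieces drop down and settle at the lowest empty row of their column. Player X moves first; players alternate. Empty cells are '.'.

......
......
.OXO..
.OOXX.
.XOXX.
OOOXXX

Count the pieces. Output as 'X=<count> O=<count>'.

X=9 O=8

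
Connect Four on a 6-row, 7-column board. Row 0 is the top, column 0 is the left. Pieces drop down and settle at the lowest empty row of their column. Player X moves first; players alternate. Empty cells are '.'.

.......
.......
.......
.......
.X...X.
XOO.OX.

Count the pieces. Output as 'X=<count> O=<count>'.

X=4 O=3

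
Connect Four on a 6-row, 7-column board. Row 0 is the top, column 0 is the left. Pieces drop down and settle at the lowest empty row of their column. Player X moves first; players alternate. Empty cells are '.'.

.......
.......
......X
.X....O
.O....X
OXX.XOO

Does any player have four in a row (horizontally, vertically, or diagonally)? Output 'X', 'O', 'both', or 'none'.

none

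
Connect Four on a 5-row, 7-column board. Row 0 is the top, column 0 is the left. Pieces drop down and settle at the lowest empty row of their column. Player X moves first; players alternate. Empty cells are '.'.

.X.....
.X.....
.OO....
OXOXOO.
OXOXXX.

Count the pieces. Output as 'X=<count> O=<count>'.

X=8 O=8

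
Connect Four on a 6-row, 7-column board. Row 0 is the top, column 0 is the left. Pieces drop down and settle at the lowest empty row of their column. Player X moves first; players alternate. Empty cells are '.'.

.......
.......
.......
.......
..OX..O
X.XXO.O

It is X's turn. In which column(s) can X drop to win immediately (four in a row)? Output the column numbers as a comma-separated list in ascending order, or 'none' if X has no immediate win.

Answer: 1

Derivation:
col 0: drop X → no win
col 1: drop X → WIN!
col 2: drop X → no win
col 3: drop X → no win
col 4: drop X → no win
col 5: drop X → no win
col 6: drop X → no win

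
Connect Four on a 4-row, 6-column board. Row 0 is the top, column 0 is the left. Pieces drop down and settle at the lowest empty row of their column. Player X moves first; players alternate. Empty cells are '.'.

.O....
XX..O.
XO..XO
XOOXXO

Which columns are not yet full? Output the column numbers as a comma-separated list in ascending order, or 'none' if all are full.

col 0: top cell = '.' → open
col 1: top cell = 'O' → FULL
col 2: top cell = '.' → open
col 3: top cell = '.' → open
col 4: top cell = '.' → open
col 5: top cell = '.' → open

Answer: 0,2,3,4,5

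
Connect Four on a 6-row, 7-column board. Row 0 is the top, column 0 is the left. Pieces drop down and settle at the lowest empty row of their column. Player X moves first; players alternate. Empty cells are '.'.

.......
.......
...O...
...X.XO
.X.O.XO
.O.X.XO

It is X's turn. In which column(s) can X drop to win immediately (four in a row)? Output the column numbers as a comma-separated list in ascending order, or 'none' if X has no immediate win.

col 0: drop X → no win
col 1: drop X → no win
col 2: drop X → no win
col 3: drop X → no win
col 4: drop X → no win
col 5: drop X → WIN!
col 6: drop X → no win

Answer: 5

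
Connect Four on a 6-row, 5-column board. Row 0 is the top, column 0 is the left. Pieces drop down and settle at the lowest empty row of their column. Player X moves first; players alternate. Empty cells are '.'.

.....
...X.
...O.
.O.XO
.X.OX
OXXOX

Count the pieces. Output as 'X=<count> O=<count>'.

X=7 O=6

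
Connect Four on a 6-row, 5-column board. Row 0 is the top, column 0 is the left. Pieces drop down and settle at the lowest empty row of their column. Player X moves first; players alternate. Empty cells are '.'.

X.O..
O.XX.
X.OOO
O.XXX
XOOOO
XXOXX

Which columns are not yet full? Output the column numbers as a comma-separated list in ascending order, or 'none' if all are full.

col 0: top cell = 'X' → FULL
col 1: top cell = '.' → open
col 2: top cell = 'O' → FULL
col 3: top cell = '.' → open
col 4: top cell = '.' → open

Answer: 1,3,4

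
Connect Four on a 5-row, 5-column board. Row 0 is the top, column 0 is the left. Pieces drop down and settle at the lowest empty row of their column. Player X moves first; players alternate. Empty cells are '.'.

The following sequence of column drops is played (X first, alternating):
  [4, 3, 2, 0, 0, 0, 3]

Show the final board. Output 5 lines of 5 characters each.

Move 1: X drops in col 4, lands at row 4
Move 2: O drops in col 3, lands at row 4
Move 3: X drops in col 2, lands at row 4
Move 4: O drops in col 0, lands at row 4
Move 5: X drops in col 0, lands at row 3
Move 6: O drops in col 0, lands at row 2
Move 7: X drops in col 3, lands at row 3

Answer: .....
.....
O....
X..X.
O.XOX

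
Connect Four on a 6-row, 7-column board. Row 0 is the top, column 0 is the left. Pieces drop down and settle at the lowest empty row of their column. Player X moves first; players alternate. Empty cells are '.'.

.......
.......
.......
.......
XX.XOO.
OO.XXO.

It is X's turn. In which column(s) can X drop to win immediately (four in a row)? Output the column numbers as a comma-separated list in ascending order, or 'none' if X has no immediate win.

Answer: none

Derivation:
col 0: drop X → no win
col 1: drop X → no win
col 2: drop X → no win
col 3: drop X → no win
col 4: drop X → no win
col 5: drop X → no win
col 6: drop X → no win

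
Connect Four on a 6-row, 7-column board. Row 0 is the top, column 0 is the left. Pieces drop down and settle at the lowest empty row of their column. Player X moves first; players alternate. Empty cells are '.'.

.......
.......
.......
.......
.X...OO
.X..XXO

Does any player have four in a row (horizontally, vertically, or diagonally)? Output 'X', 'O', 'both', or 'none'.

none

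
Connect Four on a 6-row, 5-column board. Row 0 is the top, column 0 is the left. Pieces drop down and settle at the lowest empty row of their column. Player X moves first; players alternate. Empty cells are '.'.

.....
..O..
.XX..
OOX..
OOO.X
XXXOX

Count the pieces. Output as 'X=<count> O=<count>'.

X=8 O=7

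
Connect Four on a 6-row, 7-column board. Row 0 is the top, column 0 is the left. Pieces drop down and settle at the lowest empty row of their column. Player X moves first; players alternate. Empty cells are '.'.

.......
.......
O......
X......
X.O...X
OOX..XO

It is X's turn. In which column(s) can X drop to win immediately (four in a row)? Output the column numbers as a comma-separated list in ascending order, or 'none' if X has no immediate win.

col 0: drop X → no win
col 1: drop X → no win
col 2: drop X → no win
col 3: drop X → no win
col 4: drop X → no win
col 5: drop X → no win
col 6: drop X → no win

Answer: none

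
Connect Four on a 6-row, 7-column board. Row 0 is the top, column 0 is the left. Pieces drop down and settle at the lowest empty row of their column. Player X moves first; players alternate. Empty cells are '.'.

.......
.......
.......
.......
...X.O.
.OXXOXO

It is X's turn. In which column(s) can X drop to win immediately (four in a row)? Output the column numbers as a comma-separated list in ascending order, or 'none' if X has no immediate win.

Answer: none

Derivation:
col 0: drop X → no win
col 1: drop X → no win
col 2: drop X → no win
col 3: drop X → no win
col 4: drop X → no win
col 5: drop X → no win
col 6: drop X → no win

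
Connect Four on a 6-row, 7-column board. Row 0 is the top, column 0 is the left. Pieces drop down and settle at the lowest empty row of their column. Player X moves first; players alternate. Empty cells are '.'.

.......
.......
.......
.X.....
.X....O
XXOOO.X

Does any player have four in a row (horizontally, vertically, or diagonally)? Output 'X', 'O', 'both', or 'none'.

none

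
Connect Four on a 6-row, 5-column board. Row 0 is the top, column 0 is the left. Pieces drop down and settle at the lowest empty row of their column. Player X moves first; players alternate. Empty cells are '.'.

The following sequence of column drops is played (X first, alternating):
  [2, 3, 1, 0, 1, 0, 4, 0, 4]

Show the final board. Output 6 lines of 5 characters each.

Answer: .....
.....
.....
O....
OX..X
OXXOX

Derivation:
Move 1: X drops in col 2, lands at row 5
Move 2: O drops in col 3, lands at row 5
Move 3: X drops in col 1, lands at row 5
Move 4: O drops in col 0, lands at row 5
Move 5: X drops in col 1, lands at row 4
Move 6: O drops in col 0, lands at row 4
Move 7: X drops in col 4, lands at row 5
Move 8: O drops in col 0, lands at row 3
Move 9: X drops in col 4, lands at row 4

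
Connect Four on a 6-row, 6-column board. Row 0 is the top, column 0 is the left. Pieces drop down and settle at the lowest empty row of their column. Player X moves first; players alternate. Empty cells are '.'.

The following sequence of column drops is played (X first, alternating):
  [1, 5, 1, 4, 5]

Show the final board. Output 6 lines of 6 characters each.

Answer: ......
......
......
......
.X...X
.X..OO

Derivation:
Move 1: X drops in col 1, lands at row 5
Move 2: O drops in col 5, lands at row 5
Move 3: X drops in col 1, lands at row 4
Move 4: O drops in col 4, lands at row 5
Move 5: X drops in col 5, lands at row 4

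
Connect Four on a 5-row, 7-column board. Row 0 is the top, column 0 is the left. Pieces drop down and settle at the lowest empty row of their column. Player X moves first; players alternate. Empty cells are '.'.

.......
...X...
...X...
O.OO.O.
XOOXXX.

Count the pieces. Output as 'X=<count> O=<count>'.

X=6 O=6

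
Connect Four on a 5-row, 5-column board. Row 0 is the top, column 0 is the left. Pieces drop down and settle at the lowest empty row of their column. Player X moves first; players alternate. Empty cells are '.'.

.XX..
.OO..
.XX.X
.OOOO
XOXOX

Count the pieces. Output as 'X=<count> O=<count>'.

X=8 O=8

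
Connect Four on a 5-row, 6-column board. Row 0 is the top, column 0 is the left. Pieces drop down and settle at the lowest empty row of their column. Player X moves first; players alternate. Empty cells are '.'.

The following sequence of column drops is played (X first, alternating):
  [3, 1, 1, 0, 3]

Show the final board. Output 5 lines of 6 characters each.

Move 1: X drops in col 3, lands at row 4
Move 2: O drops in col 1, lands at row 4
Move 3: X drops in col 1, lands at row 3
Move 4: O drops in col 0, lands at row 4
Move 5: X drops in col 3, lands at row 3

Answer: ......
......
......
.X.X..
OO.X..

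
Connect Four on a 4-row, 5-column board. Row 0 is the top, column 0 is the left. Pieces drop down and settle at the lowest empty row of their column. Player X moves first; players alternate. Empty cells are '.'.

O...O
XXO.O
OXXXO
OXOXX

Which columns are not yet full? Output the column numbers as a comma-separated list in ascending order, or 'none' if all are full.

Answer: 1,2,3

Derivation:
col 0: top cell = 'O' → FULL
col 1: top cell = '.' → open
col 2: top cell = '.' → open
col 3: top cell = '.' → open
col 4: top cell = 'O' → FULL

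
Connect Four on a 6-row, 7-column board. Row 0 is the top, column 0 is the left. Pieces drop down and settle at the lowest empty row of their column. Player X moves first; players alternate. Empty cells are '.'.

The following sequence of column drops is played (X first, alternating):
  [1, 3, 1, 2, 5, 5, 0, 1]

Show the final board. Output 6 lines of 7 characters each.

Answer: .......
.......
.......
.O.....
.X...O.
XXOO.X.

Derivation:
Move 1: X drops in col 1, lands at row 5
Move 2: O drops in col 3, lands at row 5
Move 3: X drops in col 1, lands at row 4
Move 4: O drops in col 2, lands at row 5
Move 5: X drops in col 5, lands at row 5
Move 6: O drops in col 5, lands at row 4
Move 7: X drops in col 0, lands at row 5
Move 8: O drops in col 1, lands at row 3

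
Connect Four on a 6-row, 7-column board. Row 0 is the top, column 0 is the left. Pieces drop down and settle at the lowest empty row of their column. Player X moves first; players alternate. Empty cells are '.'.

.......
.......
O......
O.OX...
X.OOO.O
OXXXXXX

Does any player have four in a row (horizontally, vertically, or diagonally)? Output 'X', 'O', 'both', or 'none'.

X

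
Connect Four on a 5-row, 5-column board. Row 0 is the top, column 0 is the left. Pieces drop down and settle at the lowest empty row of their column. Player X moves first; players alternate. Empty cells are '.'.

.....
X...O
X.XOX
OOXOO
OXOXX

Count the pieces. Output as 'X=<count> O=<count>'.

X=8 O=8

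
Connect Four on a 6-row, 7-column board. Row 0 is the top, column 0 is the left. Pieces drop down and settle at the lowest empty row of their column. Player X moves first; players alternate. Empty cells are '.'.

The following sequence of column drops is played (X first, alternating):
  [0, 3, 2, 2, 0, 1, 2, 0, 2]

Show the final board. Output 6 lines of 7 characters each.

Move 1: X drops in col 0, lands at row 5
Move 2: O drops in col 3, lands at row 5
Move 3: X drops in col 2, lands at row 5
Move 4: O drops in col 2, lands at row 4
Move 5: X drops in col 0, lands at row 4
Move 6: O drops in col 1, lands at row 5
Move 7: X drops in col 2, lands at row 3
Move 8: O drops in col 0, lands at row 3
Move 9: X drops in col 2, lands at row 2

Answer: .......
.......
..X....
O.X....
X.O....
XOXO...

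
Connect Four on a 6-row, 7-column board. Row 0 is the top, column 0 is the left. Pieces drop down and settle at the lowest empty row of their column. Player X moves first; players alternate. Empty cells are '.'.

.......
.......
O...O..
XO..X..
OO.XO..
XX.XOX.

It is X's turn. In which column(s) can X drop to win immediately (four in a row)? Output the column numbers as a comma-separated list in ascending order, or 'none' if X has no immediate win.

Answer: 2

Derivation:
col 0: drop X → no win
col 1: drop X → no win
col 2: drop X → WIN!
col 3: drop X → no win
col 4: drop X → no win
col 5: drop X → no win
col 6: drop X → no win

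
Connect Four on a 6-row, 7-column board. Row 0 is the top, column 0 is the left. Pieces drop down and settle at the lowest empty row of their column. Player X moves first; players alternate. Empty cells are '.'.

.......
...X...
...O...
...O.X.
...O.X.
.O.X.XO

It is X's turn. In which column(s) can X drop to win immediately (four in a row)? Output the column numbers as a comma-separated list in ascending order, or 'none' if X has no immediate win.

col 0: drop X → no win
col 1: drop X → no win
col 2: drop X → no win
col 3: drop X → no win
col 4: drop X → no win
col 5: drop X → WIN!
col 6: drop X → no win

Answer: 5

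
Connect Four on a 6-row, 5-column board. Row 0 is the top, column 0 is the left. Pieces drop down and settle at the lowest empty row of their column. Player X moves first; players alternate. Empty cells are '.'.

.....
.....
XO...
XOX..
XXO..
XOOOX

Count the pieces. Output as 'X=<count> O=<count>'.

X=7 O=6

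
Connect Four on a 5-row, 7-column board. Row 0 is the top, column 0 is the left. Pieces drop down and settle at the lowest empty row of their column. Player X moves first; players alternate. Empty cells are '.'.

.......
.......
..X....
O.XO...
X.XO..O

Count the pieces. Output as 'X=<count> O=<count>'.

X=4 O=4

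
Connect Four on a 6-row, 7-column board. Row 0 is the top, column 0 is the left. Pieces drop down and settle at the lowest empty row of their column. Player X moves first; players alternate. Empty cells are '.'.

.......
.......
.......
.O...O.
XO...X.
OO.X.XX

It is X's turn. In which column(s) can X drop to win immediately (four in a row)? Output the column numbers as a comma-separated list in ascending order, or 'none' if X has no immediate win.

Answer: 4

Derivation:
col 0: drop X → no win
col 1: drop X → no win
col 2: drop X → no win
col 3: drop X → no win
col 4: drop X → WIN!
col 5: drop X → no win
col 6: drop X → no win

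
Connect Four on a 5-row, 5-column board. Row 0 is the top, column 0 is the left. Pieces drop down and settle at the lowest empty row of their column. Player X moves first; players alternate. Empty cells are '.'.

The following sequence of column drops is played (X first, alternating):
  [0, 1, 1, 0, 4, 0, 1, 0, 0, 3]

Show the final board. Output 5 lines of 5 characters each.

Answer: X....
O....
OX...
OX...
XO.OX

Derivation:
Move 1: X drops in col 0, lands at row 4
Move 2: O drops in col 1, lands at row 4
Move 3: X drops in col 1, lands at row 3
Move 4: O drops in col 0, lands at row 3
Move 5: X drops in col 4, lands at row 4
Move 6: O drops in col 0, lands at row 2
Move 7: X drops in col 1, lands at row 2
Move 8: O drops in col 0, lands at row 1
Move 9: X drops in col 0, lands at row 0
Move 10: O drops in col 3, lands at row 4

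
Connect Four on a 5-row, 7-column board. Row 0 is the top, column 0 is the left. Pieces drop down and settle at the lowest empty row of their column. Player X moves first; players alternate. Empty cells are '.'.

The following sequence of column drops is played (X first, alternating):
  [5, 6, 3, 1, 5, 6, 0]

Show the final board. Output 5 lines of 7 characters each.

Answer: .......
.......
.......
.....XO
XO.X.XO

Derivation:
Move 1: X drops in col 5, lands at row 4
Move 2: O drops in col 6, lands at row 4
Move 3: X drops in col 3, lands at row 4
Move 4: O drops in col 1, lands at row 4
Move 5: X drops in col 5, lands at row 3
Move 6: O drops in col 6, lands at row 3
Move 7: X drops in col 0, lands at row 4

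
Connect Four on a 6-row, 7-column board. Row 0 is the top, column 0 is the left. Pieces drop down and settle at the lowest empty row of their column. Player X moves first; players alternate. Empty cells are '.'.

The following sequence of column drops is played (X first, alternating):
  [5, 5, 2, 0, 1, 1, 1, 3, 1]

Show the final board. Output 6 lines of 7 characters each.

Move 1: X drops in col 5, lands at row 5
Move 2: O drops in col 5, lands at row 4
Move 3: X drops in col 2, lands at row 5
Move 4: O drops in col 0, lands at row 5
Move 5: X drops in col 1, lands at row 5
Move 6: O drops in col 1, lands at row 4
Move 7: X drops in col 1, lands at row 3
Move 8: O drops in col 3, lands at row 5
Move 9: X drops in col 1, lands at row 2

Answer: .......
.......
.X.....
.X.....
.O...O.
OXXO.X.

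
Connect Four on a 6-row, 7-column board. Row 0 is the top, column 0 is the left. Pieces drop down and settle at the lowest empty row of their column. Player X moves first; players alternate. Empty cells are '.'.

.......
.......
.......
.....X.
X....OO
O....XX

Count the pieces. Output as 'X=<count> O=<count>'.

X=4 O=3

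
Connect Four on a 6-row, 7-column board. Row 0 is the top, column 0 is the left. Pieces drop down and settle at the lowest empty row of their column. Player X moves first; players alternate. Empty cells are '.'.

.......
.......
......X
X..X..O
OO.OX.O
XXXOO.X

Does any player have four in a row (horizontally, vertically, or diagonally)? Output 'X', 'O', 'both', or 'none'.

none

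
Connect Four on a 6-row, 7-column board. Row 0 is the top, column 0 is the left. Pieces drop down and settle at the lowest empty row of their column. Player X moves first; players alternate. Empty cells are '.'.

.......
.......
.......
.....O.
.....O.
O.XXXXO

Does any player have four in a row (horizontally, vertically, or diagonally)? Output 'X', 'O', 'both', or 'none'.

X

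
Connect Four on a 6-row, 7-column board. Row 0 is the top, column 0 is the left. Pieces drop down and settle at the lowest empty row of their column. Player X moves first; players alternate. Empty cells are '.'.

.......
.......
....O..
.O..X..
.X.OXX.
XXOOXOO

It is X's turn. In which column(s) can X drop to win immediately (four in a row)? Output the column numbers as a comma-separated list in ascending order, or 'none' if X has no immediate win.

Answer: none

Derivation:
col 0: drop X → no win
col 1: drop X → no win
col 2: drop X → no win
col 3: drop X → no win
col 4: drop X → no win
col 5: drop X → no win
col 6: drop X → no win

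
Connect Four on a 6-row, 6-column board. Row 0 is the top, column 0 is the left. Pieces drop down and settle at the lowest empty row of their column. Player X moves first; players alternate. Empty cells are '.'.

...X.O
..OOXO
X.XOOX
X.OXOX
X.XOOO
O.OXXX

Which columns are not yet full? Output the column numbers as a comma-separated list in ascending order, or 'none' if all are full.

col 0: top cell = '.' → open
col 1: top cell = '.' → open
col 2: top cell = '.' → open
col 3: top cell = 'X' → FULL
col 4: top cell = '.' → open
col 5: top cell = 'O' → FULL

Answer: 0,1,2,4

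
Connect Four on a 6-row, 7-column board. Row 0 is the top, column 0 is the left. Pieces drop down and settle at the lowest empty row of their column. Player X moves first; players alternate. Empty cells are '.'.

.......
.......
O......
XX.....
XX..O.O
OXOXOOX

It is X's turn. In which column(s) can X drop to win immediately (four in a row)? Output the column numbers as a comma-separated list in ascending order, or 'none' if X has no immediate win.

Answer: 1

Derivation:
col 0: drop X → no win
col 1: drop X → WIN!
col 2: drop X → no win
col 3: drop X → no win
col 4: drop X → no win
col 5: drop X → no win
col 6: drop X → no win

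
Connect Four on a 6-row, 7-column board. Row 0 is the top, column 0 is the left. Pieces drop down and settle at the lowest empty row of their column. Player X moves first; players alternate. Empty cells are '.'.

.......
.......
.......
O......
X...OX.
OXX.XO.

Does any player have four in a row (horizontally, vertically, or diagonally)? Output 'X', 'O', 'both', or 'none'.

none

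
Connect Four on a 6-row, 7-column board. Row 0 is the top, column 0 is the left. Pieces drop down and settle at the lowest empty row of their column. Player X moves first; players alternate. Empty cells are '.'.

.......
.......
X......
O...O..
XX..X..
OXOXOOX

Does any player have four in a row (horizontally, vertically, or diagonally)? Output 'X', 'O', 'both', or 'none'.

none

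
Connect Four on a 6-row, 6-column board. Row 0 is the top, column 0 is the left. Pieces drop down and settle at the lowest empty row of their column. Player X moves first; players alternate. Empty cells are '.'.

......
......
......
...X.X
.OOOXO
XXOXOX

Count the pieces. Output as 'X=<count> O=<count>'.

X=7 O=6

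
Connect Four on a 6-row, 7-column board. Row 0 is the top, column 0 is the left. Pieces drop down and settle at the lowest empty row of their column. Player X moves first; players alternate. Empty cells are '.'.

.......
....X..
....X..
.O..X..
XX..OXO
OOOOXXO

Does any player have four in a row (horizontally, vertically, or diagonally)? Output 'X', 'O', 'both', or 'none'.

O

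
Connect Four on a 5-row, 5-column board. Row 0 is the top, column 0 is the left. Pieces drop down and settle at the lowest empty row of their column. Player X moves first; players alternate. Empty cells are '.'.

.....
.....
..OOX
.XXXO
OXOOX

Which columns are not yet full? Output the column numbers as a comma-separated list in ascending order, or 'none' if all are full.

col 0: top cell = '.' → open
col 1: top cell = '.' → open
col 2: top cell = '.' → open
col 3: top cell = '.' → open
col 4: top cell = '.' → open

Answer: 0,1,2,3,4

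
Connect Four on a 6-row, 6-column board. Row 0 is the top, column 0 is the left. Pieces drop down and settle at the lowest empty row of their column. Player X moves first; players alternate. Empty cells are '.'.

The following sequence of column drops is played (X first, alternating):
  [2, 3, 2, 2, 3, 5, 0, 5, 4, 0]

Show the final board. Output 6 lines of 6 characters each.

Move 1: X drops in col 2, lands at row 5
Move 2: O drops in col 3, lands at row 5
Move 3: X drops in col 2, lands at row 4
Move 4: O drops in col 2, lands at row 3
Move 5: X drops in col 3, lands at row 4
Move 6: O drops in col 5, lands at row 5
Move 7: X drops in col 0, lands at row 5
Move 8: O drops in col 5, lands at row 4
Move 9: X drops in col 4, lands at row 5
Move 10: O drops in col 0, lands at row 4

Answer: ......
......
......
..O...
O.XX.O
X.XOXO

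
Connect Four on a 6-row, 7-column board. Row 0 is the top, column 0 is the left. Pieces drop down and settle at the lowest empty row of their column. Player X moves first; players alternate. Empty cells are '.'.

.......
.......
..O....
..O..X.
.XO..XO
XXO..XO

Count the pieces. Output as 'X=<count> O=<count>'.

X=6 O=6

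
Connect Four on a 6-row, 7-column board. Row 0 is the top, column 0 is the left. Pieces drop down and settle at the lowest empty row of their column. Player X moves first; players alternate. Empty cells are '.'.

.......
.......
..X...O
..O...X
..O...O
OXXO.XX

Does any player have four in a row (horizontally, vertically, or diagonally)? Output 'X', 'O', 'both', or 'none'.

none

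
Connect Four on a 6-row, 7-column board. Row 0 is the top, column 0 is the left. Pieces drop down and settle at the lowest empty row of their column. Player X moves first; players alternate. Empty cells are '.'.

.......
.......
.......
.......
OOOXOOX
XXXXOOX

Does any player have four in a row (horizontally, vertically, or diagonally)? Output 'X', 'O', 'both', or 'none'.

X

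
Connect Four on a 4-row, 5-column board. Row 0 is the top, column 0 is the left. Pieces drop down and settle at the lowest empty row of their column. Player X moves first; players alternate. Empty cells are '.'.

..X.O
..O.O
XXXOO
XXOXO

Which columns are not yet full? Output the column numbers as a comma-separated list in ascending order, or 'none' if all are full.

Answer: 0,1,3

Derivation:
col 0: top cell = '.' → open
col 1: top cell = '.' → open
col 2: top cell = 'X' → FULL
col 3: top cell = '.' → open
col 4: top cell = 'O' → FULL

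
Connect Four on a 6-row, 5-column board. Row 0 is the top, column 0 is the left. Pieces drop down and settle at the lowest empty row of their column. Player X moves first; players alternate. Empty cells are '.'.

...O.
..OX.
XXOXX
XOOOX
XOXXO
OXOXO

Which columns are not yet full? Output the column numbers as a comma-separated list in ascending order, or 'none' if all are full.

Answer: 0,1,2,4

Derivation:
col 0: top cell = '.' → open
col 1: top cell = '.' → open
col 2: top cell = '.' → open
col 3: top cell = 'O' → FULL
col 4: top cell = '.' → open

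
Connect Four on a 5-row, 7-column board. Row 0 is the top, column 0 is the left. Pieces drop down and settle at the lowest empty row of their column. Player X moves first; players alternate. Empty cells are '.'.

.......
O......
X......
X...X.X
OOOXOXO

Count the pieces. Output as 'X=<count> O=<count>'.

X=6 O=6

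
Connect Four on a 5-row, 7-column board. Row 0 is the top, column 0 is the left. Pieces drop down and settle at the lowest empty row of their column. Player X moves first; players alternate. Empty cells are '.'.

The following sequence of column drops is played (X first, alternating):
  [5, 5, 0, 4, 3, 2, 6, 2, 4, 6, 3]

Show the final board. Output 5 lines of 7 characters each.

Move 1: X drops in col 5, lands at row 4
Move 2: O drops in col 5, lands at row 3
Move 3: X drops in col 0, lands at row 4
Move 4: O drops in col 4, lands at row 4
Move 5: X drops in col 3, lands at row 4
Move 6: O drops in col 2, lands at row 4
Move 7: X drops in col 6, lands at row 4
Move 8: O drops in col 2, lands at row 3
Move 9: X drops in col 4, lands at row 3
Move 10: O drops in col 6, lands at row 3
Move 11: X drops in col 3, lands at row 3

Answer: .......
.......
.......
..OXXOO
X.OXOXX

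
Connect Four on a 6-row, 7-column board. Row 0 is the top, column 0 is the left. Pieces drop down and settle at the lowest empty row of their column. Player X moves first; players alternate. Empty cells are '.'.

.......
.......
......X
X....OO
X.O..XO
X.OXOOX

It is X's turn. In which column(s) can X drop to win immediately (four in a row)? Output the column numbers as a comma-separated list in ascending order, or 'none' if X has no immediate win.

Answer: 0

Derivation:
col 0: drop X → WIN!
col 1: drop X → no win
col 2: drop X → no win
col 3: drop X → no win
col 4: drop X → no win
col 5: drop X → no win
col 6: drop X → no win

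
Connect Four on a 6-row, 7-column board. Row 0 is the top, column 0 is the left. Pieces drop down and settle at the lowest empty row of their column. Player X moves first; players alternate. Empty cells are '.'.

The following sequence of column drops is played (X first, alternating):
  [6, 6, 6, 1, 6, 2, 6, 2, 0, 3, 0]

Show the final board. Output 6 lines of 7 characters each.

Answer: .......
......X
......X
......X
X.O...O
XOOO..X

Derivation:
Move 1: X drops in col 6, lands at row 5
Move 2: O drops in col 6, lands at row 4
Move 3: X drops in col 6, lands at row 3
Move 4: O drops in col 1, lands at row 5
Move 5: X drops in col 6, lands at row 2
Move 6: O drops in col 2, lands at row 5
Move 7: X drops in col 6, lands at row 1
Move 8: O drops in col 2, lands at row 4
Move 9: X drops in col 0, lands at row 5
Move 10: O drops in col 3, lands at row 5
Move 11: X drops in col 0, lands at row 4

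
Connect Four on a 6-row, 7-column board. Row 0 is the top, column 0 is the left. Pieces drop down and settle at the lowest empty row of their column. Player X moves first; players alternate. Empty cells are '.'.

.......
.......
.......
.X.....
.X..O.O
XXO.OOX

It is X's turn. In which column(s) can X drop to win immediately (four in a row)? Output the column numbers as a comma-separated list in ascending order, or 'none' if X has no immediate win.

col 0: drop X → no win
col 1: drop X → WIN!
col 2: drop X → no win
col 3: drop X → no win
col 4: drop X → no win
col 5: drop X → no win
col 6: drop X → no win

Answer: 1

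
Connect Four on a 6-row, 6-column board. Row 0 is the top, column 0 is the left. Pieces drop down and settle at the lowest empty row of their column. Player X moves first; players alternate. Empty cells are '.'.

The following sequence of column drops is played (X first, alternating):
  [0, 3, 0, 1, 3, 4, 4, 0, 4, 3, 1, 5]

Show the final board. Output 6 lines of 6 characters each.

Move 1: X drops in col 0, lands at row 5
Move 2: O drops in col 3, lands at row 5
Move 3: X drops in col 0, lands at row 4
Move 4: O drops in col 1, lands at row 5
Move 5: X drops in col 3, lands at row 4
Move 6: O drops in col 4, lands at row 5
Move 7: X drops in col 4, lands at row 4
Move 8: O drops in col 0, lands at row 3
Move 9: X drops in col 4, lands at row 3
Move 10: O drops in col 3, lands at row 3
Move 11: X drops in col 1, lands at row 4
Move 12: O drops in col 5, lands at row 5

Answer: ......
......
......
O..OX.
XX.XX.
XO.OOO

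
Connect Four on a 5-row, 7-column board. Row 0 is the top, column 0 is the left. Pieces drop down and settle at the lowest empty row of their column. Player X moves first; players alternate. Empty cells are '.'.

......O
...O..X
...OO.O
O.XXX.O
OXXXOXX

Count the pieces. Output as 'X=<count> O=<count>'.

X=9 O=9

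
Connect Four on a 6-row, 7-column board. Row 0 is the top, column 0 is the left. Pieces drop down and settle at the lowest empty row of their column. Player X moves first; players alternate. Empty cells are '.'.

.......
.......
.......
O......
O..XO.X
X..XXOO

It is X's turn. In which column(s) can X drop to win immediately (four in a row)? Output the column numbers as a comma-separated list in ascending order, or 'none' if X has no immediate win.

col 0: drop X → no win
col 1: drop X → no win
col 2: drop X → no win
col 3: drop X → no win
col 4: drop X → no win
col 5: drop X → no win
col 6: drop X → no win

Answer: none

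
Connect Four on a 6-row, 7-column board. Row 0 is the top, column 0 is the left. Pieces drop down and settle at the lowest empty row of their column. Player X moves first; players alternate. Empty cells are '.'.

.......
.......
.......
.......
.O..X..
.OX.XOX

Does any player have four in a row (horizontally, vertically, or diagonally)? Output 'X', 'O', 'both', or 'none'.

none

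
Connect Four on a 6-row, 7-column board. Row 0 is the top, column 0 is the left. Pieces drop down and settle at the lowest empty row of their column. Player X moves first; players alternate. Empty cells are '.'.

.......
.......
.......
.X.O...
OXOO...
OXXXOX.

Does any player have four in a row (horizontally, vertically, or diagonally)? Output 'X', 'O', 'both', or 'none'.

none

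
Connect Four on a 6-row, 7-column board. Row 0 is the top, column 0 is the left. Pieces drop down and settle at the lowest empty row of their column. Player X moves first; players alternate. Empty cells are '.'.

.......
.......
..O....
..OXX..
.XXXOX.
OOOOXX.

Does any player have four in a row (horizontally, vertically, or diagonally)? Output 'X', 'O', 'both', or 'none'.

O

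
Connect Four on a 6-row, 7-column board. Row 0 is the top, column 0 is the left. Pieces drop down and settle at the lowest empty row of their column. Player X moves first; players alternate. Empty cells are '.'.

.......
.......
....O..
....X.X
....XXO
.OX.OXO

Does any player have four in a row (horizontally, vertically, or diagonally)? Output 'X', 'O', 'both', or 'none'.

none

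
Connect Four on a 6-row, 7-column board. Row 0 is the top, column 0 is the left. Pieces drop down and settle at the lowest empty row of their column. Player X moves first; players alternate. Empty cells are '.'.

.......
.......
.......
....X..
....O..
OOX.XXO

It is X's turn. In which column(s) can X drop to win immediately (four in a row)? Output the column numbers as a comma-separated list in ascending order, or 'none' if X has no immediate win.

col 0: drop X → no win
col 1: drop X → no win
col 2: drop X → no win
col 3: drop X → WIN!
col 4: drop X → no win
col 5: drop X → no win
col 6: drop X → no win

Answer: 3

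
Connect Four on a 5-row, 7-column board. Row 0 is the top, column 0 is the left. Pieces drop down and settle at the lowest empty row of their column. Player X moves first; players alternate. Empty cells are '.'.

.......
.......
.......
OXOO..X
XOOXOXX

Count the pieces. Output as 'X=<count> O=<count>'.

X=6 O=6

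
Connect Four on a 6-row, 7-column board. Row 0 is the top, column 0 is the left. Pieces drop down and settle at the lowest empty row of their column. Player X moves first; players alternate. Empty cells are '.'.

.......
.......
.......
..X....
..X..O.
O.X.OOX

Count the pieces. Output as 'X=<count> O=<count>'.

X=4 O=4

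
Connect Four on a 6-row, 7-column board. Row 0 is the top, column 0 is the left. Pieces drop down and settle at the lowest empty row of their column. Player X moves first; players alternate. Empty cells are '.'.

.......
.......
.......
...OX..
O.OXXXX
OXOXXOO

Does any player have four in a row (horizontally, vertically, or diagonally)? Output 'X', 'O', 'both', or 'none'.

X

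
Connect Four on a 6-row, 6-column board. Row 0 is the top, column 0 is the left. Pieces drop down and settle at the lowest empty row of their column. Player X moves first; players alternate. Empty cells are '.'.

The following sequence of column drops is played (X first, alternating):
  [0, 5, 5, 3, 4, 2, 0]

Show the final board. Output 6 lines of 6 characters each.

Move 1: X drops in col 0, lands at row 5
Move 2: O drops in col 5, lands at row 5
Move 3: X drops in col 5, lands at row 4
Move 4: O drops in col 3, lands at row 5
Move 5: X drops in col 4, lands at row 5
Move 6: O drops in col 2, lands at row 5
Move 7: X drops in col 0, lands at row 4

Answer: ......
......
......
......
X....X
X.OOXO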